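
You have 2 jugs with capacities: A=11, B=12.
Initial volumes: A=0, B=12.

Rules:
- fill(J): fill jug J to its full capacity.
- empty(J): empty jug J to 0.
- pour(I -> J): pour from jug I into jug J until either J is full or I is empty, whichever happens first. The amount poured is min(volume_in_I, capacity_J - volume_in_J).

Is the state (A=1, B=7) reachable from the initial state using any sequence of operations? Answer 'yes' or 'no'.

Answer: no

Derivation:
BFS explored all 46 reachable states.
Reachable set includes: (0,0), (0,1), (0,2), (0,3), (0,4), (0,5), (0,6), (0,7), (0,8), (0,9), (0,10), (0,11) ...
Target (A=1, B=7) not in reachable set → no.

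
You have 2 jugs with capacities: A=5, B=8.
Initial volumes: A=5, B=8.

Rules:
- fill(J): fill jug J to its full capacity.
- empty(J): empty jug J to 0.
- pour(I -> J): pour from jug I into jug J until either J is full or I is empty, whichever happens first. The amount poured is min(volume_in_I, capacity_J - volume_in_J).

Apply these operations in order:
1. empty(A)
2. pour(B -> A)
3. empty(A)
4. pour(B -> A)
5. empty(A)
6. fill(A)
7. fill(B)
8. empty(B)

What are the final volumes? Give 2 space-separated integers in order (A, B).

Step 1: empty(A) -> (A=0 B=8)
Step 2: pour(B -> A) -> (A=5 B=3)
Step 3: empty(A) -> (A=0 B=3)
Step 4: pour(B -> A) -> (A=3 B=0)
Step 5: empty(A) -> (A=0 B=0)
Step 6: fill(A) -> (A=5 B=0)
Step 7: fill(B) -> (A=5 B=8)
Step 8: empty(B) -> (A=5 B=0)

Answer: 5 0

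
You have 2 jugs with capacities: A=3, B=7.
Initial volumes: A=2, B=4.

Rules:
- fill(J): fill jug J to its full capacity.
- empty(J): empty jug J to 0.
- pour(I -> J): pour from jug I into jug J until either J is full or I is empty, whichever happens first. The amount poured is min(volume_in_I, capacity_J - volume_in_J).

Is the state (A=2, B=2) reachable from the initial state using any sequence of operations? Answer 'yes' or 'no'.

Answer: no

Derivation:
BFS explored all 21 reachable states.
Reachable set includes: (0,0), (0,1), (0,2), (0,3), (0,4), (0,5), (0,6), (0,7), (1,0), (1,7), (2,0), (2,4) ...
Target (A=2, B=2) not in reachable set → no.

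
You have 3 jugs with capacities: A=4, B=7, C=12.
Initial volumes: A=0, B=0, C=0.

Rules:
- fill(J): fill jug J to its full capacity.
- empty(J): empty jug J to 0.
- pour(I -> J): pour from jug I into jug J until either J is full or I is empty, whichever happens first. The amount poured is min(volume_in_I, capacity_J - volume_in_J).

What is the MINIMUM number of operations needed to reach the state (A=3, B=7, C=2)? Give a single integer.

Answer: 6

Derivation:
BFS from (A=0, B=0, C=0). One shortest path:
  1. fill(C) -> (A=0 B=0 C=12)
  2. pour(C -> B) -> (A=0 B=7 C=5)
  3. pour(B -> A) -> (A=4 B=3 C=5)
  4. pour(A -> C) -> (A=0 B=3 C=9)
  5. pour(B -> A) -> (A=3 B=0 C=9)
  6. pour(C -> B) -> (A=3 B=7 C=2)
Reached target in 6 moves.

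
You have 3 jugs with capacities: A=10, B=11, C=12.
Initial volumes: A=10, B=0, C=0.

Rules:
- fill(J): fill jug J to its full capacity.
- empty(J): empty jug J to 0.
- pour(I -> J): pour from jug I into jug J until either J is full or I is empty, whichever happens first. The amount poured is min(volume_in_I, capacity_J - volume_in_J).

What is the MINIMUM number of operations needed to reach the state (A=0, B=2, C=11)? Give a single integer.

BFS from (A=10, B=0, C=0). One shortest path:
  1. empty(A) -> (A=0 B=0 C=0)
  2. fill(B) -> (A=0 B=11 C=0)
  3. fill(C) -> (A=0 B=11 C=12)
  4. pour(C -> A) -> (A=10 B=11 C=2)
  5. empty(A) -> (A=0 B=11 C=2)
  6. pour(C -> A) -> (A=2 B=11 C=0)
  7. pour(B -> C) -> (A=2 B=0 C=11)
  8. pour(A -> B) -> (A=0 B=2 C=11)
Reached target in 8 moves.

Answer: 8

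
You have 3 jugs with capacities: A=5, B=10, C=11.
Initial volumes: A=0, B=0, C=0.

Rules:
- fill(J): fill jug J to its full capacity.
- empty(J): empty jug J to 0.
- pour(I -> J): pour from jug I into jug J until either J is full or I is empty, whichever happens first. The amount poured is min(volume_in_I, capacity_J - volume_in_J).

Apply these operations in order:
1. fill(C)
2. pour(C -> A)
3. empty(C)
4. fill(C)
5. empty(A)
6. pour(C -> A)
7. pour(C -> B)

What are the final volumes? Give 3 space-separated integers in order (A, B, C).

Step 1: fill(C) -> (A=0 B=0 C=11)
Step 2: pour(C -> A) -> (A=5 B=0 C=6)
Step 3: empty(C) -> (A=5 B=0 C=0)
Step 4: fill(C) -> (A=5 B=0 C=11)
Step 5: empty(A) -> (A=0 B=0 C=11)
Step 6: pour(C -> A) -> (A=5 B=0 C=6)
Step 7: pour(C -> B) -> (A=5 B=6 C=0)

Answer: 5 6 0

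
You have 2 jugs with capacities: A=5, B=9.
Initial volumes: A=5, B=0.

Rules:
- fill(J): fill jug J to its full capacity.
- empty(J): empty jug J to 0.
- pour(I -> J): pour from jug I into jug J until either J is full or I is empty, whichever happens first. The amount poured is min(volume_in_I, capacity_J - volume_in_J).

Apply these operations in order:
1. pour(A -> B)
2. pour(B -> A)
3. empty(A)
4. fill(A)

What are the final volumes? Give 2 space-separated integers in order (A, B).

Step 1: pour(A -> B) -> (A=0 B=5)
Step 2: pour(B -> A) -> (A=5 B=0)
Step 3: empty(A) -> (A=0 B=0)
Step 4: fill(A) -> (A=5 B=0)

Answer: 5 0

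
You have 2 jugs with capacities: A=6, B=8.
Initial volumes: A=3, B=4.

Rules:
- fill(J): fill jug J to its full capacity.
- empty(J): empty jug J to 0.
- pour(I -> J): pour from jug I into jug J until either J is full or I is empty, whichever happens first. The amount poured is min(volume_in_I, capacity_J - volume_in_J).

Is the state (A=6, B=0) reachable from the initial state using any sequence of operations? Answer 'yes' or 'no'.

BFS from (A=3, B=4):
  1. fill(A) -> (A=6 B=4)
  2. empty(B) -> (A=6 B=0)
Target reached → yes.

Answer: yes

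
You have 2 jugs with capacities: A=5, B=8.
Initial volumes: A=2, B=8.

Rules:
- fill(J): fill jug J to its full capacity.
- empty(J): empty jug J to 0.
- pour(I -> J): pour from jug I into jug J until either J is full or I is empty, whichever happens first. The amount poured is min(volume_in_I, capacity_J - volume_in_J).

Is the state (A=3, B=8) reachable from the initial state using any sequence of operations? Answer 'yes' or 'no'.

BFS from (A=2, B=8):
  1. empty(A) -> (A=0 B=8)
  2. pour(B -> A) -> (A=5 B=3)
  3. empty(A) -> (A=0 B=3)
  4. pour(B -> A) -> (A=3 B=0)
  5. fill(B) -> (A=3 B=8)
Target reached → yes.

Answer: yes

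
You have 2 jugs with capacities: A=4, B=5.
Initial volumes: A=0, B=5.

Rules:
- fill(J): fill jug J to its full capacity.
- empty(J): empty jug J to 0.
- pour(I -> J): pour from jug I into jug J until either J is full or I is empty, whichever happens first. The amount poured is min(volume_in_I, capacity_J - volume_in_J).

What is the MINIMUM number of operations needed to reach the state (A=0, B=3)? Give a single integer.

BFS from (A=0, B=5). One shortest path:
  1. fill(A) -> (A=4 B=5)
  2. empty(B) -> (A=4 B=0)
  3. pour(A -> B) -> (A=0 B=4)
  4. fill(A) -> (A=4 B=4)
  5. pour(A -> B) -> (A=3 B=5)
  6. empty(B) -> (A=3 B=0)
  7. pour(A -> B) -> (A=0 B=3)
Reached target in 7 moves.

Answer: 7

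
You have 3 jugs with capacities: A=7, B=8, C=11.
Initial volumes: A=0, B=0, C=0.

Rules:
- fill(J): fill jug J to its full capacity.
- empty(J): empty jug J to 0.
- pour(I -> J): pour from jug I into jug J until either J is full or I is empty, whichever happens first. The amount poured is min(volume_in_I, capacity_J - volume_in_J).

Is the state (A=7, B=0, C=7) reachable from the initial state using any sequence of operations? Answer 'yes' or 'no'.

Answer: yes

Derivation:
BFS from (A=0, B=0, C=0):
  1. fill(A) -> (A=7 B=0 C=0)
  2. pour(A -> C) -> (A=0 B=0 C=7)
  3. fill(A) -> (A=7 B=0 C=7)
Target reached → yes.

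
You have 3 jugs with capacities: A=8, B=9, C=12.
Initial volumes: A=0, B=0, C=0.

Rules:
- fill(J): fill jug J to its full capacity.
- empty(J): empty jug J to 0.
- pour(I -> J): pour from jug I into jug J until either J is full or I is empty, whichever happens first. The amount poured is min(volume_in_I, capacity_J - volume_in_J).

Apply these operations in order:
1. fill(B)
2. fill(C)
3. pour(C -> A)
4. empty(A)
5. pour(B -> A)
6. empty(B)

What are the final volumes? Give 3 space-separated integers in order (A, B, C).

Answer: 8 0 4

Derivation:
Step 1: fill(B) -> (A=0 B=9 C=0)
Step 2: fill(C) -> (A=0 B=9 C=12)
Step 3: pour(C -> A) -> (A=8 B=9 C=4)
Step 4: empty(A) -> (A=0 B=9 C=4)
Step 5: pour(B -> A) -> (A=8 B=1 C=4)
Step 6: empty(B) -> (A=8 B=0 C=4)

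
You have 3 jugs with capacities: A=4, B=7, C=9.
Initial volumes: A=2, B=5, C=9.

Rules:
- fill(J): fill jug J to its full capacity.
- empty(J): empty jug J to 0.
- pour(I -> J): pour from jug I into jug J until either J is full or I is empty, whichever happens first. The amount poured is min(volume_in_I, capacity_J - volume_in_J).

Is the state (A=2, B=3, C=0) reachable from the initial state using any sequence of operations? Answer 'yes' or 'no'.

Answer: yes

Derivation:
BFS from (A=2, B=5, C=9):
  1. empty(A) -> (A=0 B=5 C=9)
  2. pour(C -> A) -> (A=4 B=5 C=5)
  3. pour(A -> B) -> (A=2 B=7 C=5)
  4. pour(B -> C) -> (A=2 B=3 C=9)
  5. empty(C) -> (A=2 B=3 C=0)
Target reached → yes.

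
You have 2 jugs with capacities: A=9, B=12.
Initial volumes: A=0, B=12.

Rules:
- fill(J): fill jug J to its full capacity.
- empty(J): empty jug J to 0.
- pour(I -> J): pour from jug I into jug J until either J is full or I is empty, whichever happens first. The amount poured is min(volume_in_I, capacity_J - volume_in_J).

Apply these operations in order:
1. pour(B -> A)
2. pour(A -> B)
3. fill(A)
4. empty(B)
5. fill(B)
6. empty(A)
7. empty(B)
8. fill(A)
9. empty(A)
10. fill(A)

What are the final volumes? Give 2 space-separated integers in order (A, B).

Step 1: pour(B -> A) -> (A=9 B=3)
Step 2: pour(A -> B) -> (A=0 B=12)
Step 3: fill(A) -> (A=9 B=12)
Step 4: empty(B) -> (A=9 B=0)
Step 5: fill(B) -> (A=9 B=12)
Step 6: empty(A) -> (A=0 B=12)
Step 7: empty(B) -> (A=0 B=0)
Step 8: fill(A) -> (A=9 B=0)
Step 9: empty(A) -> (A=0 B=0)
Step 10: fill(A) -> (A=9 B=0)

Answer: 9 0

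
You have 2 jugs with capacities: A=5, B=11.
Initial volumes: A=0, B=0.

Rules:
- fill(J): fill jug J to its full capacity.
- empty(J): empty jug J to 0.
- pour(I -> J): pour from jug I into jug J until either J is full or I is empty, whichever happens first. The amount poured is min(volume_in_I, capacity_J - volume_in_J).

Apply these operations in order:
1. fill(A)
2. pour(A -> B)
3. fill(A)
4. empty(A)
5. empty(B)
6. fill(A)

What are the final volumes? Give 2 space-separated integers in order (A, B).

Step 1: fill(A) -> (A=5 B=0)
Step 2: pour(A -> B) -> (A=0 B=5)
Step 3: fill(A) -> (A=5 B=5)
Step 4: empty(A) -> (A=0 B=5)
Step 5: empty(B) -> (A=0 B=0)
Step 6: fill(A) -> (A=5 B=0)

Answer: 5 0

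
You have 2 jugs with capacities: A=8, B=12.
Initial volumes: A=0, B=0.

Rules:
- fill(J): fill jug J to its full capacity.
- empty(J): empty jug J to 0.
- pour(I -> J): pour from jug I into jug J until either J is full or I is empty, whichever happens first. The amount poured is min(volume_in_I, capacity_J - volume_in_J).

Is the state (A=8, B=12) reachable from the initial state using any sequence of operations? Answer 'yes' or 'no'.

Answer: yes

Derivation:
BFS from (A=0, B=0):
  1. fill(A) -> (A=8 B=0)
  2. fill(B) -> (A=8 B=12)
Target reached → yes.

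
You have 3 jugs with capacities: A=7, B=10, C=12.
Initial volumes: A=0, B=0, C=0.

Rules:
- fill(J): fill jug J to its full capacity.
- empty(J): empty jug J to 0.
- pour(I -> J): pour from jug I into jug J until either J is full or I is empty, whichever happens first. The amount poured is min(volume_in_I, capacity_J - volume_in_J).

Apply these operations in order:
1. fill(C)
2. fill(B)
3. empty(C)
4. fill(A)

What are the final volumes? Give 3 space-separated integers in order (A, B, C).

Step 1: fill(C) -> (A=0 B=0 C=12)
Step 2: fill(B) -> (A=0 B=10 C=12)
Step 3: empty(C) -> (A=0 B=10 C=0)
Step 4: fill(A) -> (A=7 B=10 C=0)

Answer: 7 10 0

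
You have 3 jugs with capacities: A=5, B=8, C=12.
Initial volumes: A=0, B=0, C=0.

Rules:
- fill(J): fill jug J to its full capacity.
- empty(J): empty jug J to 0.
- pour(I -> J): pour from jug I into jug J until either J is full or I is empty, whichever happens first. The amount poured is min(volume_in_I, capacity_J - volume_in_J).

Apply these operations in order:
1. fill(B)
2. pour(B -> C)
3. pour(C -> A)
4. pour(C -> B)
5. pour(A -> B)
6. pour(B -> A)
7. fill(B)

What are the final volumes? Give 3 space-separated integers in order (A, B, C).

Step 1: fill(B) -> (A=0 B=8 C=0)
Step 2: pour(B -> C) -> (A=0 B=0 C=8)
Step 3: pour(C -> A) -> (A=5 B=0 C=3)
Step 4: pour(C -> B) -> (A=5 B=3 C=0)
Step 5: pour(A -> B) -> (A=0 B=8 C=0)
Step 6: pour(B -> A) -> (A=5 B=3 C=0)
Step 7: fill(B) -> (A=5 B=8 C=0)

Answer: 5 8 0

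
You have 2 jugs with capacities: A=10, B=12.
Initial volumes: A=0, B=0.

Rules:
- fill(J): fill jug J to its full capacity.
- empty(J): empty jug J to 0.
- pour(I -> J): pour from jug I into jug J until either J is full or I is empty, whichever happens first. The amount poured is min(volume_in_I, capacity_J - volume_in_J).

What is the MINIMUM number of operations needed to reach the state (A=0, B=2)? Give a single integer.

Answer: 3

Derivation:
BFS from (A=0, B=0). One shortest path:
  1. fill(B) -> (A=0 B=12)
  2. pour(B -> A) -> (A=10 B=2)
  3. empty(A) -> (A=0 B=2)
Reached target in 3 moves.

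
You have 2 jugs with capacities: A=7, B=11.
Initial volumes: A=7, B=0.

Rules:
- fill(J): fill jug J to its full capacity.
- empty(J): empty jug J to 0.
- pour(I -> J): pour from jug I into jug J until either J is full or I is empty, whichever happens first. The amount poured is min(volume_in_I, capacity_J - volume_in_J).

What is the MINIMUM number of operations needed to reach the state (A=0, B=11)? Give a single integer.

Answer: 2

Derivation:
BFS from (A=7, B=0). One shortest path:
  1. empty(A) -> (A=0 B=0)
  2. fill(B) -> (A=0 B=11)
Reached target in 2 moves.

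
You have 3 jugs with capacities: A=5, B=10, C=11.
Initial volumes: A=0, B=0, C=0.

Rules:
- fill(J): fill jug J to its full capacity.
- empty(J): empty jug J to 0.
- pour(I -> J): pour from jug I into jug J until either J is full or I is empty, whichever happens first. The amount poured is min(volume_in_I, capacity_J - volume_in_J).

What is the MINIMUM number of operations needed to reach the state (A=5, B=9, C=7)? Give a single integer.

BFS from (A=0, B=0, C=0). One shortest path:
  1. fill(C) -> (A=0 B=0 C=11)
  2. pour(C -> B) -> (A=0 B=10 C=1)
  3. pour(C -> A) -> (A=1 B=10 C=0)
  4. pour(B -> C) -> (A=1 B=0 C=10)
  5. fill(B) -> (A=1 B=10 C=10)
  6. pour(B -> C) -> (A=1 B=9 C=11)
  7. pour(C -> A) -> (A=5 B=9 C=7)
Reached target in 7 moves.

Answer: 7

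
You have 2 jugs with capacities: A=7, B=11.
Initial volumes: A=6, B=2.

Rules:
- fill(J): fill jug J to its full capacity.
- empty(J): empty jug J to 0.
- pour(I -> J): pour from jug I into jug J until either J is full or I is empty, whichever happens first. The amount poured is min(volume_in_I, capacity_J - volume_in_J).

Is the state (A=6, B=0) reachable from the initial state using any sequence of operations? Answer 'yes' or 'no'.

BFS from (A=6, B=2):
  1. empty(B) -> (A=6 B=0)
Target reached → yes.

Answer: yes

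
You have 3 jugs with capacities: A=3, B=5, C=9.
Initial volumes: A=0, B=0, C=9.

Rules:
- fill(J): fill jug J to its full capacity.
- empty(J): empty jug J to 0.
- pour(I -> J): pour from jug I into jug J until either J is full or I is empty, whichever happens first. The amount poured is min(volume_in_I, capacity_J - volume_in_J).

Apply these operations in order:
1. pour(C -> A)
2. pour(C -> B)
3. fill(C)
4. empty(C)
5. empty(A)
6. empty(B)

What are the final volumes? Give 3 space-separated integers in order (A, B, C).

Step 1: pour(C -> A) -> (A=3 B=0 C=6)
Step 2: pour(C -> B) -> (A=3 B=5 C=1)
Step 3: fill(C) -> (A=3 B=5 C=9)
Step 4: empty(C) -> (A=3 B=5 C=0)
Step 5: empty(A) -> (A=0 B=5 C=0)
Step 6: empty(B) -> (A=0 B=0 C=0)

Answer: 0 0 0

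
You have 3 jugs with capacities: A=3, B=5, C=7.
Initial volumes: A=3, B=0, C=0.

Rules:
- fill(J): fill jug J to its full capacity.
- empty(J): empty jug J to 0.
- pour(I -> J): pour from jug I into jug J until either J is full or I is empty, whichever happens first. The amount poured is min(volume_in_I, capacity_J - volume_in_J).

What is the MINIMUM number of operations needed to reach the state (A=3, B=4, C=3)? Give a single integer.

Answer: 6

Derivation:
BFS from (A=3, B=0, C=0). One shortest path:
  1. empty(A) -> (A=0 B=0 C=0)
  2. fill(C) -> (A=0 B=0 C=7)
  3. pour(C -> A) -> (A=3 B=0 C=4)
  4. pour(C -> B) -> (A=3 B=4 C=0)
  5. pour(A -> C) -> (A=0 B=4 C=3)
  6. fill(A) -> (A=3 B=4 C=3)
Reached target in 6 moves.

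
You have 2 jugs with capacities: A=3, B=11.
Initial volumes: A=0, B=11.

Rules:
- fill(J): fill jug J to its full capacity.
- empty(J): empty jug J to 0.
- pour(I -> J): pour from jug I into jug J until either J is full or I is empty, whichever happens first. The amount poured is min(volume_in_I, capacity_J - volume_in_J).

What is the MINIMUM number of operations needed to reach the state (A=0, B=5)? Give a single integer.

Answer: 4

Derivation:
BFS from (A=0, B=11). One shortest path:
  1. pour(B -> A) -> (A=3 B=8)
  2. empty(A) -> (A=0 B=8)
  3. pour(B -> A) -> (A=3 B=5)
  4. empty(A) -> (A=0 B=5)
Reached target in 4 moves.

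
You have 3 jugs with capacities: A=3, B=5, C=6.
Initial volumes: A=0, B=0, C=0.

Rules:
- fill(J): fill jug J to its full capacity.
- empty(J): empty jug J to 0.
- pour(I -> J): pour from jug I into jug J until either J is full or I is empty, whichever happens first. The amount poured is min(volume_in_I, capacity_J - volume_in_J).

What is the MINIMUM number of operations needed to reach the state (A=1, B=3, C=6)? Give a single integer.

Answer: 7

Derivation:
BFS from (A=0, B=0, C=0). One shortest path:
  1. fill(A) -> (A=3 B=0 C=0)
  2. fill(C) -> (A=3 B=0 C=6)
  3. pour(C -> B) -> (A=3 B=5 C=1)
  4. empty(B) -> (A=3 B=0 C=1)
  5. pour(A -> B) -> (A=0 B=3 C=1)
  6. pour(C -> A) -> (A=1 B=3 C=0)
  7. fill(C) -> (A=1 B=3 C=6)
Reached target in 7 moves.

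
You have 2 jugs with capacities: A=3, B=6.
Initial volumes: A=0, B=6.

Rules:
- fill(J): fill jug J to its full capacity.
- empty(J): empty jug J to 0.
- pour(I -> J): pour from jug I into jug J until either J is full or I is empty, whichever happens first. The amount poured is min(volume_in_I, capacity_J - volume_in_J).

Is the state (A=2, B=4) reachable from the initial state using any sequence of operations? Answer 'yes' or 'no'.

Answer: no

Derivation:
BFS explored all 6 reachable states.
Reachable set includes: (0,0), (0,3), (0,6), (3,0), (3,3), (3,6)
Target (A=2, B=4) not in reachable set → no.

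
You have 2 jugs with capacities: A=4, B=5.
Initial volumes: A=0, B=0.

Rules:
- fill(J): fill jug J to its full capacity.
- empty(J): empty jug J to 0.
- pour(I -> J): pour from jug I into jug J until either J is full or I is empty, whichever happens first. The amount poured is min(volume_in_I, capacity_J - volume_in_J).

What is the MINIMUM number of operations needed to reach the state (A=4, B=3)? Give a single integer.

Answer: 7

Derivation:
BFS from (A=0, B=0). One shortest path:
  1. fill(A) -> (A=4 B=0)
  2. pour(A -> B) -> (A=0 B=4)
  3. fill(A) -> (A=4 B=4)
  4. pour(A -> B) -> (A=3 B=5)
  5. empty(B) -> (A=3 B=0)
  6. pour(A -> B) -> (A=0 B=3)
  7. fill(A) -> (A=4 B=3)
Reached target in 7 moves.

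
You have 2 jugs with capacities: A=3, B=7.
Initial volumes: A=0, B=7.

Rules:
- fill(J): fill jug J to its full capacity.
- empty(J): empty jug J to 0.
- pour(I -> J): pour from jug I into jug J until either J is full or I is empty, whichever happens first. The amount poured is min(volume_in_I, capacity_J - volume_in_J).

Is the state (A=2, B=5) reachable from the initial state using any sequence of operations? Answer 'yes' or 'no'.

BFS explored all 20 reachable states.
Reachable set includes: (0,0), (0,1), (0,2), (0,3), (0,4), (0,5), (0,6), (0,7), (1,0), (1,7), (2,0), (2,7) ...
Target (A=2, B=5) not in reachable set → no.

Answer: no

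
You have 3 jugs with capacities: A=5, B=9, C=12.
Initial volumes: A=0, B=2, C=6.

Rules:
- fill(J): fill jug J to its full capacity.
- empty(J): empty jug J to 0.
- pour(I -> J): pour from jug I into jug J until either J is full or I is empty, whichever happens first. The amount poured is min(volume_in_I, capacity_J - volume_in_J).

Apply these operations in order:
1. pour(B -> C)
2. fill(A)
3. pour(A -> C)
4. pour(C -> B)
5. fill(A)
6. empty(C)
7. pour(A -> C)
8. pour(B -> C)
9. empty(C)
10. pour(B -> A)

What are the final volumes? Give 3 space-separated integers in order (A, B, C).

Answer: 2 0 0

Derivation:
Step 1: pour(B -> C) -> (A=0 B=0 C=8)
Step 2: fill(A) -> (A=5 B=0 C=8)
Step 3: pour(A -> C) -> (A=1 B=0 C=12)
Step 4: pour(C -> B) -> (A=1 B=9 C=3)
Step 5: fill(A) -> (A=5 B=9 C=3)
Step 6: empty(C) -> (A=5 B=9 C=0)
Step 7: pour(A -> C) -> (A=0 B=9 C=5)
Step 8: pour(B -> C) -> (A=0 B=2 C=12)
Step 9: empty(C) -> (A=0 B=2 C=0)
Step 10: pour(B -> A) -> (A=2 B=0 C=0)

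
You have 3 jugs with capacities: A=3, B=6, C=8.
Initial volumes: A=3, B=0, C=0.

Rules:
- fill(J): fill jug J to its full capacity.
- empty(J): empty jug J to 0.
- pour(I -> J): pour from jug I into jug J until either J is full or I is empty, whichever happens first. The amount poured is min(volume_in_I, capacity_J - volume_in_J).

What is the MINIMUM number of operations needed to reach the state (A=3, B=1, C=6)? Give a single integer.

BFS from (A=3, B=0, C=0). One shortest path:
  1. fill(B) -> (A=3 B=6 C=0)
  2. pour(B -> C) -> (A=3 B=0 C=6)
  3. fill(B) -> (A=3 B=6 C=6)
  4. pour(A -> C) -> (A=1 B=6 C=8)
  5. empty(C) -> (A=1 B=6 C=0)
  6. pour(B -> C) -> (A=1 B=0 C=6)
  7. pour(A -> B) -> (A=0 B=1 C=6)
  8. fill(A) -> (A=3 B=1 C=6)
Reached target in 8 moves.

Answer: 8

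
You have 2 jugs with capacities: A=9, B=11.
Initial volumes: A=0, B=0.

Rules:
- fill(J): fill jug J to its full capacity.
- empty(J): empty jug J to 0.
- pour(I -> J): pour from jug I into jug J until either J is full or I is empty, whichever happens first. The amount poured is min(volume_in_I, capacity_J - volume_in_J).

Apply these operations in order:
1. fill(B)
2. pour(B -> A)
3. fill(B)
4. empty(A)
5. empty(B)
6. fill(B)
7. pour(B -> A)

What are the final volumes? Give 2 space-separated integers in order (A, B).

Answer: 9 2

Derivation:
Step 1: fill(B) -> (A=0 B=11)
Step 2: pour(B -> A) -> (A=9 B=2)
Step 3: fill(B) -> (A=9 B=11)
Step 4: empty(A) -> (A=0 B=11)
Step 5: empty(B) -> (A=0 B=0)
Step 6: fill(B) -> (A=0 B=11)
Step 7: pour(B -> A) -> (A=9 B=2)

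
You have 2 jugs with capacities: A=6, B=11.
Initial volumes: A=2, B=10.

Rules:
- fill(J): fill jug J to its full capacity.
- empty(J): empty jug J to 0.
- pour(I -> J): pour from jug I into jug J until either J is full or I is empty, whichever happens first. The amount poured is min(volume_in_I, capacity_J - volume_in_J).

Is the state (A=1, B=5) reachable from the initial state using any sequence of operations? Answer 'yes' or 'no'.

BFS explored all 35 reachable states.
Reachable set includes: (0,0), (0,1), (0,2), (0,3), (0,4), (0,5), (0,6), (0,7), (0,8), (0,9), (0,10), (0,11) ...
Target (A=1, B=5) not in reachable set → no.

Answer: no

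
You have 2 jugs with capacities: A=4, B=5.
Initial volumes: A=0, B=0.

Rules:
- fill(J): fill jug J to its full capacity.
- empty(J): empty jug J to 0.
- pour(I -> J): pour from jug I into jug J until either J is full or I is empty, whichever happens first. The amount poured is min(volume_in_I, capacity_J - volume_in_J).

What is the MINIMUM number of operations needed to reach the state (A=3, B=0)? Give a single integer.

BFS from (A=0, B=0). One shortest path:
  1. fill(A) -> (A=4 B=0)
  2. pour(A -> B) -> (A=0 B=4)
  3. fill(A) -> (A=4 B=4)
  4. pour(A -> B) -> (A=3 B=5)
  5. empty(B) -> (A=3 B=0)
Reached target in 5 moves.

Answer: 5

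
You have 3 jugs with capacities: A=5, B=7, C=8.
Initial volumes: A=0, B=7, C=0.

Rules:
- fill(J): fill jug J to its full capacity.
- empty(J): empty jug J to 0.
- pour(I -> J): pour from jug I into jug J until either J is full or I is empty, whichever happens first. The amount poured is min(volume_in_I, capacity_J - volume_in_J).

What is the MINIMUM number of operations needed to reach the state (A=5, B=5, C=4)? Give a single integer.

BFS from (A=0, B=7, C=0). One shortest path:
  1. fill(A) -> (A=5 B=7 C=0)
  2. pour(A -> C) -> (A=0 B=7 C=5)
  3. fill(A) -> (A=5 B=7 C=5)
  4. pour(B -> C) -> (A=5 B=4 C=8)
  5. empty(C) -> (A=5 B=4 C=0)
  6. pour(B -> C) -> (A=5 B=0 C=4)
  7. pour(A -> B) -> (A=0 B=5 C=4)
  8. fill(A) -> (A=5 B=5 C=4)
Reached target in 8 moves.

Answer: 8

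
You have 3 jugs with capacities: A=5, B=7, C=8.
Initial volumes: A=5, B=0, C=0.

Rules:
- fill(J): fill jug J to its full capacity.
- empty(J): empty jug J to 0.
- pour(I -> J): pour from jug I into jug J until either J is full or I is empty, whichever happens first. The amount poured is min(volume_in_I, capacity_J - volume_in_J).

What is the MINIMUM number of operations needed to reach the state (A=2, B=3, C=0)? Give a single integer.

BFS from (A=5, B=0, C=0). One shortest path:
  1. fill(B) -> (A=5 B=7 C=0)
  2. pour(A -> C) -> (A=0 B=7 C=5)
  3. pour(B -> A) -> (A=5 B=2 C=5)
  4. pour(A -> C) -> (A=2 B=2 C=8)
  5. pour(C -> B) -> (A=2 B=7 C=3)
  6. empty(B) -> (A=2 B=0 C=3)
  7. pour(C -> B) -> (A=2 B=3 C=0)
Reached target in 7 moves.

Answer: 7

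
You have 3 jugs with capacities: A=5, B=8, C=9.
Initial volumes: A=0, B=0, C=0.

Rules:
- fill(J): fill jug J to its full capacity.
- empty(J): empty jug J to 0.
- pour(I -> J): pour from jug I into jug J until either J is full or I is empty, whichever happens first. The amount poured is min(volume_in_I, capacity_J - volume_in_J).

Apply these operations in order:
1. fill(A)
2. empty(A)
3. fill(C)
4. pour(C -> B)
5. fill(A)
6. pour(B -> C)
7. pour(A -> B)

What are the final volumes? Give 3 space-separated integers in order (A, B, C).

Step 1: fill(A) -> (A=5 B=0 C=0)
Step 2: empty(A) -> (A=0 B=0 C=0)
Step 3: fill(C) -> (A=0 B=0 C=9)
Step 4: pour(C -> B) -> (A=0 B=8 C=1)
Step 5: fill(A) -> (A=5 B=8 C=1)
Step 6: pour(B -> C) -> (A=5 B=0 C=9)
Step 7: pour(A -> B) -> (A=0 B=5 C=9)

Answer: 0 5 9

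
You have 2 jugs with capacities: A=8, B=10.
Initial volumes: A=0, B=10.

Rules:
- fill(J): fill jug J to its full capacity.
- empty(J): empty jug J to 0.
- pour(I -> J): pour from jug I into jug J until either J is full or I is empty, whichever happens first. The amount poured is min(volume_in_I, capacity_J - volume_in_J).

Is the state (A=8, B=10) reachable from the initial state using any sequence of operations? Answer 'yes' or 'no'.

BFS from (A=0, B=10):
  1. fill(A) -> (A=8 B=10)
Target reached → yes.

Answer: yes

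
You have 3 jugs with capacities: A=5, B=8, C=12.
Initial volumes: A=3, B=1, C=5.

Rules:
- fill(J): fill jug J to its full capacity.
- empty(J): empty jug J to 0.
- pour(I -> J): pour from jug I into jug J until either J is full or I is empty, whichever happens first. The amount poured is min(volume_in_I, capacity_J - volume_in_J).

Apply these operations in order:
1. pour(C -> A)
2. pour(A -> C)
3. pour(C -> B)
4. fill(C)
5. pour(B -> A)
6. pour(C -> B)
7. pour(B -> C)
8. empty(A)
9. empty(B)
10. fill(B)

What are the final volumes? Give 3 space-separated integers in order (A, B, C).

Answer: 0 8 12

Derivation:
Step 1: pour(C -> A) -> (A=5 B=1 C=3)
Step 2: pour(A -> C) -> (A=0 B=1 C=8)
Step 3: pour(C -> B) -> (A=0 B=8 C=1)
Step 4: fill(C) -> (A=0 B=8 C=12)
Step 5: pour(B -> A) -> (A=5 B=3 C=12)
Step 6: pour(C -> B) -> (A=5 B=8 C=7)
Step 7: pour(B -> C) -> (A=5 B=3 C=12)
Step 8: empty(A) -> (A=0 B=3 C=12)
Step 9: empty(B) -> (A=0 B=0 C=12)
Step 10: fill(B) -> (A=0 B=8 C=12)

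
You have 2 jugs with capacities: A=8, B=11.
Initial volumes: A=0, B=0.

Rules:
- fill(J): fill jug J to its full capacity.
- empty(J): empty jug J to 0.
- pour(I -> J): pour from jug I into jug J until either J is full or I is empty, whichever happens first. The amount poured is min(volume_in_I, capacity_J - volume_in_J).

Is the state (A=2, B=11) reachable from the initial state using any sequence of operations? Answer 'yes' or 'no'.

Answer: yes

Derivation:
BFS from (A=0, B=0):
  1. fill(A) -> (A=8 B=0)
  2. pour(A -> B) -> (A=0 B=8)
  3. fill(A) -> (A=8 B=8)
  4. pour(A -> B) -> (A=5 B=11)
  5. empty(B) -> (A=5 B=0)
  6. pour(A -> B) -> (A=0 B=5)
  7. fill(A) -> (A=8 B=5)
  8. pour(A -> B) -> (A=2 B=11)
Target reached → yes.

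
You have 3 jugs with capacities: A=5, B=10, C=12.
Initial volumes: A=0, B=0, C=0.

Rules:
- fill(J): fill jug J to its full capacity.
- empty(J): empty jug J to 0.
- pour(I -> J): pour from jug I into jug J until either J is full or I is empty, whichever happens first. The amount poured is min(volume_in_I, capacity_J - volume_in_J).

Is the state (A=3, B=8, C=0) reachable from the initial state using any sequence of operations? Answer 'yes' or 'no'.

Answer: yes

Derivation:
BFS from (A=0, B=0, C=0):
  1. fill(A) -> (A=5 B=0 C=0)
  2. fill(B) -> (A=5 B=10 C=0)
  3. pour(B -> C) -> (A=5 B=0 C=10)
  4. fill(B) -> (A=5 B=10 C=10)
  5. pour(A -> C) -> (A=3 B=10 C=12)
  6. empty(C) -> (A=3 B=10 C=0)
  7. pour(B -> C) -> (A=3 B=0 C=10)
  8. fill(B) -> (A=3 B=10 C=10)
  9. pour(B -> C) -> (A=3 B=8 C=12)
  10. empty(C) -> (A=3 B=8 C=0)
Target reached → yes.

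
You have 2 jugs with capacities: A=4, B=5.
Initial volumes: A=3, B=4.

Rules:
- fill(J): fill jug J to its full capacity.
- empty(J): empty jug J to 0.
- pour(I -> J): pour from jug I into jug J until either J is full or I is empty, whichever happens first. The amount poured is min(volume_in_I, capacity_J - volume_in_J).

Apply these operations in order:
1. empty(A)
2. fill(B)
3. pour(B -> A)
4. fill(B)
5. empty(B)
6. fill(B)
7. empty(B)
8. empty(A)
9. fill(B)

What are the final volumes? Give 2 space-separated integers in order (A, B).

Answer: 0 5

Derivation:
Step 1: empty(A) -> (A=0 B=4)
Step 2: fill(B) -> (A=0 B=5)
Step 3: pour(B -> A) -> (A=4 B=1)
Step 4: fill(B) -> (A=4 B=5)
Step 5: empty(B) -> (A=4 B=0)
Step 6: fill(B) -> (A=4 B=5)
Step 7: empty(B) -> (A=4 B=0)
Step 8: empty(A) -> (A=0 B=0)
Step 9: fill(B) -> (A=0 B=5)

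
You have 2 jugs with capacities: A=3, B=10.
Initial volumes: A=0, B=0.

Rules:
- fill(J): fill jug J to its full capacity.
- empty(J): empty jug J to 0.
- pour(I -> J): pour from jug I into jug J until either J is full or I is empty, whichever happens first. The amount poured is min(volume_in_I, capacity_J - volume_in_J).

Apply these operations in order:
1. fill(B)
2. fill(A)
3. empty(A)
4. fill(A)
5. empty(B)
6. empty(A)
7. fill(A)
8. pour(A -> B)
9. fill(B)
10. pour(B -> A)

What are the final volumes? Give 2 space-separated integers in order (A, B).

Answer: 3 7

Derivation:
Step 1: fill(B) -> (A=0 B=10)
Step 2: fill(A) -> (A=3 B=10)
Step 3: empty(A) -> (A=0 B=10)
Step 4: fill(A) -> (A=3 B=10)
Step 5: empty(B) -> (A=3 B=0)
Step 6: empty(A) -> (A=0 B=0)
Step 7: fill(A) -> (A=3 B=0)
Step 8: pour(A -> B) -> (A=0 B=3)
Step 9: fill(B) -> (A=0 B=10)
Step 10: pour(B -> A) -> (A=3 B=7)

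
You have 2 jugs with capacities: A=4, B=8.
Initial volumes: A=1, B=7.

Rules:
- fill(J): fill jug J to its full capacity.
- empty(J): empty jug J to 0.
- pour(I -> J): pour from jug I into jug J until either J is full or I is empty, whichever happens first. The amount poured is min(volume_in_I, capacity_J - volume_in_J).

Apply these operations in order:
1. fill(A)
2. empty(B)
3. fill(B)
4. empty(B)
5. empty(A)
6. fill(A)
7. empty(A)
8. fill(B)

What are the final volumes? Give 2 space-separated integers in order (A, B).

Step 1: fill(A) -> (A=4 B=7)
Step 2: empty(B) -> (A=4 B=0)
Step 3: fill(B) -> (A=4 B=8)
Step 4: empty(B) -> (A=4 B=0)
Step 5: empty(A) -> (A=0 B=0)
Step 6: fill(A) -> (A=4 B=0)
Step 7: empty(A) -> (A=0 B=0)
Step 8: fill(B) -> (A=0 B=8)

Answer: 0 8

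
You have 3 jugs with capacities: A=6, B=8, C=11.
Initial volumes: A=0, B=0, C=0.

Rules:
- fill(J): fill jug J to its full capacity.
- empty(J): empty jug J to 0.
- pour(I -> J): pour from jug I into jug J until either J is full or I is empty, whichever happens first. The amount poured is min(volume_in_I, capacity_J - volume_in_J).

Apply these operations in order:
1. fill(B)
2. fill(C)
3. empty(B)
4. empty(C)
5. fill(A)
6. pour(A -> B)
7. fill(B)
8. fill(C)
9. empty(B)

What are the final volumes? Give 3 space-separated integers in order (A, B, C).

Step 1: fill(B) -> (A=0 B=8 C=0)
Step 2: fill(C) -> (A=0 B=8 C=11)
Step 3: empty(B) -> (A=0 B=0 C=11)
Step 4: empty(C) -> (A=0 B=0 C=0)
Step 5: fill(A) -> (A=6 B=0 C=0)
Step 6: pour(A -> B) -> (A=0 B=6 C=0)
Step 7: fill(B) -> (A=0 B=8 C=0)
Step 8: fill(C) -> (A=0 B=8 C=11)
Step 9: empty(B) -> (A=0 B=0 C=11)

Answer: 0 0 11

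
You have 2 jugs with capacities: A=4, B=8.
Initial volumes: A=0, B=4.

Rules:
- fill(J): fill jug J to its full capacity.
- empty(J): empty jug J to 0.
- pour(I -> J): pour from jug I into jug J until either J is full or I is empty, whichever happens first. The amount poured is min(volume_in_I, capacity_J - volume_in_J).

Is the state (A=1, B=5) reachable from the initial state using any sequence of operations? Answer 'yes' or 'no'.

Answer: no

Derivation:
BFS explored all 6 reachable states.
Reachable set includes: (0,0), (0,4), (0,8), (4,0), (4,4), (4,8)
Target (A=1, B=5) not in reachable set → no.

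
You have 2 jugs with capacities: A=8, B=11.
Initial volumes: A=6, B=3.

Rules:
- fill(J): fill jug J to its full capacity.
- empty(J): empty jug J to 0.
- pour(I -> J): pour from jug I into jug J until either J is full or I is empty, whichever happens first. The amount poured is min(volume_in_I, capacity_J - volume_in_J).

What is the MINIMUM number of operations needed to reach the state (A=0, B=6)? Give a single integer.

BFS from (A=6, B=3). One shortest path:
  1. empty(B) -> (A=6 B=0)
  2. pour(A -> B) -> (A=0 B=6)
Reached target in 2 moves.

Answer: 2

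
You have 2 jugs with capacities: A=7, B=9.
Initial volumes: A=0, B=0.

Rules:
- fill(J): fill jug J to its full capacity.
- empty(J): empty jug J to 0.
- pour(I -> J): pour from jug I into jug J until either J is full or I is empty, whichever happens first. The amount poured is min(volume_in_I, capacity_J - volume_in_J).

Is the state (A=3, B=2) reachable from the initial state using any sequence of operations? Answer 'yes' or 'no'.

BFS explored all 32 reachable states.
Reachable set includes: (0,0), (0,1), (0,2), (0,3), (0,4), (0,5), (0,6), (0,7), (0,8), (0,9), (1,0), (1,9) ...
Target (A=3, B=2) not in reachable set → no.

Answer: no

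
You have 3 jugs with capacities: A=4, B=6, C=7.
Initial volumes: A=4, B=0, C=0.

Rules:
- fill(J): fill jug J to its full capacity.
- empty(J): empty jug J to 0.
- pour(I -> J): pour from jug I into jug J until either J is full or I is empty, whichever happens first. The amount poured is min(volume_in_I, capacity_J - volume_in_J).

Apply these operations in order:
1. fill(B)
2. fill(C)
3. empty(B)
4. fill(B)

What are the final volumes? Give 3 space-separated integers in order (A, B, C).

Answer: 4 6 7

Derivation:
Step 1: fill(B) -> (A=4 B=6 C=0)
Step 2: fill(C) -> (A=4 B=6 C=7)
Step 3: empty(B) -> (A=4 B=0 C=7)
Step 4: fill(B) -> (A=4 B=6 C=7)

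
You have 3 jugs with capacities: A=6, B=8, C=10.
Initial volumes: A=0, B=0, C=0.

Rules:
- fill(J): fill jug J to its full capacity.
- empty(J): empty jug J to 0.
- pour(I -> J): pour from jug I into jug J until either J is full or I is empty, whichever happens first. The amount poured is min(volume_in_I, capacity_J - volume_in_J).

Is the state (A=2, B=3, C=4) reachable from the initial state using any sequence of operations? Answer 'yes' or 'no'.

Answer: no

Derivation:
BFS explored all 96 reachable states.
Reachable set includes: (0,0,0), (0,0,2), (0,0,4), (0,0,6), (0,0,8), (0,0,10), (0,2,0), (0,2,2), (0,2,4), (0,2,6), (0,2,8), (0,2,10) ...
Target (A=2, B=3, C=4) not in reachable set → no.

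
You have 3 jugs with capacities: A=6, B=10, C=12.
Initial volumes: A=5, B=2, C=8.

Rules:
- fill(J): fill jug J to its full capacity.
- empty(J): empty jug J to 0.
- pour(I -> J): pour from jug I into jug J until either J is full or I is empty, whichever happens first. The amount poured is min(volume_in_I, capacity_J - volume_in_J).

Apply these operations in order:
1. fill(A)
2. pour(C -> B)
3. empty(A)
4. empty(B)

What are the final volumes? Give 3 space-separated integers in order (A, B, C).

Answer: 0 0 0

Derivation:
Step 1: fill(A) -> (A=6 B=2 C=8)
Step 2: pour(C -> B) -> (A=6 B=10 C=0)
Step 3: empty(A) -> (A=0 B=10 C=0)
Step 4: empty(B) -> (A=0 B=0 C=0)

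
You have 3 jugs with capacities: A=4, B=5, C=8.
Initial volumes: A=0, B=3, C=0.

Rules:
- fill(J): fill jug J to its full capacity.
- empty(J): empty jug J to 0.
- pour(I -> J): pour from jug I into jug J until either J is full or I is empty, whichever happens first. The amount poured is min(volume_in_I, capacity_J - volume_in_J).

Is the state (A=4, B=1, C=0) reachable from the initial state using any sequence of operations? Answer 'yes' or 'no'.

BFS from (A=0, B=3, C=0):
  1. fill(B) -> (A=0 B=5 C=0)
  2. pour(B -> A) -> (A=4 B=1 C=0)
Target reached → yes.

Answer: yes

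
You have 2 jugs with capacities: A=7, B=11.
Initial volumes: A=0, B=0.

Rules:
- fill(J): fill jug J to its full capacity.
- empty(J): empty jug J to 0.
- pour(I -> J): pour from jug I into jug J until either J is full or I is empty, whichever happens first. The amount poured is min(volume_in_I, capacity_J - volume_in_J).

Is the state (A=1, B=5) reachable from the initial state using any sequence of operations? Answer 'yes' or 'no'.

Answer: no

Derivation:
BFS explored all 36 reachable states.
Reachable set includes: (0,0), (0,1), (0,2), (0,3), (0,4), (0,5), (0,6), (0,7), (0,8), (0,9), (0,10), (0,11) ...
Target (A=1, B=5) not in reachable set → no.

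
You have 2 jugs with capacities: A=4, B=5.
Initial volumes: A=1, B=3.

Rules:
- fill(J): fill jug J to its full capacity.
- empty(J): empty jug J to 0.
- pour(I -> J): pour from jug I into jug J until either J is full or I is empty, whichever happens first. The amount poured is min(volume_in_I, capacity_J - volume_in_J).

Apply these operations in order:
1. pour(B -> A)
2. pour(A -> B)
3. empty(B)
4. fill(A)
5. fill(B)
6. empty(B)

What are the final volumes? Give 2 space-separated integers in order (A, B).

Step 1: pour(B -> A) -> (A=4 B=0)
Step 2: pour(A -> B) -> (A=0 B=4)
Step 3: empty(B) -> (A=0 B=0)
Step 4: fill(A) -> (A=4 B=0)
Step 5: fill(B) -> (A=4 B=5)
Step 6: empty(B) -> (A=4 B=0)

Answer: 4 0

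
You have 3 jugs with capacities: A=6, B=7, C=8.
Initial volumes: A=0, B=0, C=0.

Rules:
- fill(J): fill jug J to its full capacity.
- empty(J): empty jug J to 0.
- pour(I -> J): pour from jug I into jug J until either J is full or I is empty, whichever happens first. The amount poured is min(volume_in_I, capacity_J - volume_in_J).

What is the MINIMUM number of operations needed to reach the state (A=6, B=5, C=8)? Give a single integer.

Answer: 5

Derivation:
BFS from (A=0, B=0, C=0). One shortest path:
  1. fill(A) -> (A=6 B=0 C=0)
  2. fill(B) -> (A=6 B=7 C=0)
  3. pour(A -> C) -> (A=0 B=7 C=6)
  4. fill(A) -> (A=6 B=7 C=6)
  5. pour(B -> C) -> (A=6 B=5 C=8)
Reached target in 5 moves.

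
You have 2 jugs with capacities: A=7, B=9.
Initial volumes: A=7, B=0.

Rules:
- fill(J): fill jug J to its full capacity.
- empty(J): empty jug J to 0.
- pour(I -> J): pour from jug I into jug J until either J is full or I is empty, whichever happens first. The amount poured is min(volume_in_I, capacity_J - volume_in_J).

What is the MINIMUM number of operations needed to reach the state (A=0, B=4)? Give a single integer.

Answer: 8

Derivation:
BFS from (A=7, B=0). One shortest path:
  1. empty(A) -> (A=0 B=0)
  2. fill(B) -> (A=0 B=9)
  3. pour(B -> A) -> (A=7 B=2)
  4. empty(A) -> (A=0 B=2)
  5. pour(B -> A) -> (A=2 B=0)
  6. fill(B) -> (A=2 B=9)
  7. pour(B -> A) -> (A=7 B=4)
  8. empty(A) -> (A=0 B=4)
Reached target in 8 moves.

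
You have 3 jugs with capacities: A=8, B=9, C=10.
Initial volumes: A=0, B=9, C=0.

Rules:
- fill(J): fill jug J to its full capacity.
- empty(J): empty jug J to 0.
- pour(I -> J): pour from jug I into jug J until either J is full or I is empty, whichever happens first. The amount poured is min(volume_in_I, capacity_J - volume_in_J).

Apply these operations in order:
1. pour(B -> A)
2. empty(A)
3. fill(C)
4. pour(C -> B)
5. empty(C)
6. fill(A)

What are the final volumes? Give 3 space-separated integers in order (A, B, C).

Step 1: pour(B -> A) -> (A=8 B=1 C=0)
Step 2: empty(A) -> (A=0 B=1 C=0)
Step 3: fill(C) -> (A=0 B=1 C=10)
Step 4: pour(C -> B) -> (A=0 B=9 C=2)
Step 5: empty(C) -> (A=0 B=9 C=0)
Step 6: fill(A) -> (A=8 B=9 C=0)

Answer: 8 9 0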